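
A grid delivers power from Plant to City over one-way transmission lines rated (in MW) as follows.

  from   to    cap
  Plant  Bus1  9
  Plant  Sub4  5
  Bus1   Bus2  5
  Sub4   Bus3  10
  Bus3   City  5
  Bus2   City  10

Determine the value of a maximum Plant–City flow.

10

Augment Plant→Bus1→Bus2→City: bottleneck 5, flow now 5.
Augment Plant→Sub4→Bus3→City: bottleneck 5, flow now 10.
No augmenting path remains; maximum flow = 10.
In the residual graph, reachable from Plant: {Plant, Bus1}.
Min-cut edges: Plant→Sub4 (5), Bus1→Bus2 (5); capacity 5 + 5 = 10.
This cut is saturated, so no flow can exceed 10.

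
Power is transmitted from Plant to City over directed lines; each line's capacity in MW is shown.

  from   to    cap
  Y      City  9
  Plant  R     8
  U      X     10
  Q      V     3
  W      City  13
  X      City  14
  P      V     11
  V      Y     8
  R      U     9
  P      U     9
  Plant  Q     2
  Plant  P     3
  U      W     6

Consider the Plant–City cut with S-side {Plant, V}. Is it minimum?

No — its capacity is 21, but the minimum cut has capacity 13.

Given cut capacity: 3 + 2 + 8 + 8 = 21.
Augment Plant→P→U→W→City: bottleneck 3, flow now 3.
Augment Plant→Q→V→Y→City: bottleneck 2, flow now 5.
Augment Plant→R→U→W→City: bottleneck 3, flow now 8.
Augment Plant→R→U→X→City: bottleneck 5, flow now 13.
No augmenting path remains; maximum flow = 13.
In the residual graph, reachable from Plant: {Plant}.
Min-cut edges: Plant→P (3), Plant→Q (2), Plant→R (8); capacity 3 + 2 + 8 = 13.
Cut capacity 21 exceeds the max flow 13, so it is not minimum.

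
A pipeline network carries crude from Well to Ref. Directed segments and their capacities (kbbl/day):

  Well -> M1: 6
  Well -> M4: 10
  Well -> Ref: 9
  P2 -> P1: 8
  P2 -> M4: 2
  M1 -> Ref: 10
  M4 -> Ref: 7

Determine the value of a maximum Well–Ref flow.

22

Augment Well→Ref: bottleneck 9, flow now 9.
Augment Well→M1→Ref: bottleneck 6, flow now 15.
Augment Well→M4→Ref: bottleneck 7, flow now 22.
No augmenting path remains; maximum flow = 22.
In the residual graph, reachable from Well: {Well, M4}.
Min-cut edges: Well→M1 (6), Well→Ref (9), M4→Ref (7); capacity 6 + 9 + 7 = 22.
This cut is saturated, so no flow can exceed 22.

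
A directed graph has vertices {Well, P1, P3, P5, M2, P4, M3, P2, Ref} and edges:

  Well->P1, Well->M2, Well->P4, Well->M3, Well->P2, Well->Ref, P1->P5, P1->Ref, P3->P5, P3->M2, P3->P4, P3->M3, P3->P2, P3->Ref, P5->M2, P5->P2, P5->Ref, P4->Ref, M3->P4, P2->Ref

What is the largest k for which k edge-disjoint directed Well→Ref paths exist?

4

Assign every edge capacity 1; by Menger, the answer equals the max flow.
Path Well→Ref (+1); total 1.
Path Well→P1→Ref (+1); total 2.
Path Well→P4→Ref (+1); total 3.
Path Well→P2→Ref (+1); total 4.
No residual Well→Ref path; max flow = 4.
Certifying cut of size 4: {P4→Ref, Well→P1, Well→P2, Well→Ref}.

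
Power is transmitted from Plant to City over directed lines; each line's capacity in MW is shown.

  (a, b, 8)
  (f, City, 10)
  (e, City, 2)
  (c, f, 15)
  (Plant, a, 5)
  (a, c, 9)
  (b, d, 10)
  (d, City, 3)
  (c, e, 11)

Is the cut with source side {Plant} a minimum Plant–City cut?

Given cut capacity: 5 = 5.
Augment Plant→a→b→d→City: bottleneck 3, flow now 3.
Augment Plant→a→c→e→City: bottleneck 2, flow now 5.
No augmenting path remains; maximum flow = 5.
Cut capacity 5 equals the max flow, so it is a minimum cut.

Yes — it is a minimum cut (capacity 5).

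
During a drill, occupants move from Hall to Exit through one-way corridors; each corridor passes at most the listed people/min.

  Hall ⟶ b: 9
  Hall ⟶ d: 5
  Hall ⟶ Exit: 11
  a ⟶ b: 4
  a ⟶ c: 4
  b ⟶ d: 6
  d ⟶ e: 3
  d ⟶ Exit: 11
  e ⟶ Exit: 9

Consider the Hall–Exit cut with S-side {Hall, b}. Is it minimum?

Yes — it is a minimum cut (capacity 22).

Given cut capacity: 5 + 11 + 6 = 22.
Augment Hall→Exit: bottleneck 11, flow now 11.
Augment Hall→d→Exit: bottleneck 5, flow now 16.
Augment Hall→b→d→Exit: bottleneck 6, flow now 22.
No augmenting path remains; maximum flow = 22.
Cut capacity 22 equals the max flow, so it is a minimum cut.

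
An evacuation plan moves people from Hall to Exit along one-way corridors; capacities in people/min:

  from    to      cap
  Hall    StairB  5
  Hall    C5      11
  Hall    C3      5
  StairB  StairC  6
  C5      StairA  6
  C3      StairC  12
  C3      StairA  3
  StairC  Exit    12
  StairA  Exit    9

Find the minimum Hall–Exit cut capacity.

16

Augment Hall→StairB→StairC→Exit: bottleneck 5, flow now 5.
Augment Hall→C5→StairA→Exit: bottleneck 6, flow now 11.
Augment Hall→C3→StairC→Exit: bottleneck 5, flow now 16.
No augmenting path remains; maximum flow = 16.
By max-flow min-cut, the minimum cut capacity equals the max flow.
In the residual graph, reachable from Hall: {Hall, C5}.
Min-cut edges: Hall→StairB (5), Hall→C3 (5), C5→StairA (6); capacity 5 + 5 + 6 = 16.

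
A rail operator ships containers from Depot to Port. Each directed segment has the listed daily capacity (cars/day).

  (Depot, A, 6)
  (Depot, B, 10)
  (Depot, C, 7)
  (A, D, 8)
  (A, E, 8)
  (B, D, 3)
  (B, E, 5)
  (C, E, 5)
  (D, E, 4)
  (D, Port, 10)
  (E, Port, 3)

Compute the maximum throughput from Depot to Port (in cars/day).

12

Augment Depot→A→D→Port: bottleneck 6, flow now 6.
Augment Depot→B→D→Port: bottleneck 3, flow now 9.
Augment Depot→B→E→Port: bottleneck 3, flow now 12.
No augmenting path remains; maximum flow = 12.
In the residual graph, reachable from Depot: {Depot, B, C, E}.
Min-cut edges: Depot→A (6), B→D (3), E→Port (3); capacity 6 + 3 + 3 = 12.
This cut is saturated, so no flow can exceed 12.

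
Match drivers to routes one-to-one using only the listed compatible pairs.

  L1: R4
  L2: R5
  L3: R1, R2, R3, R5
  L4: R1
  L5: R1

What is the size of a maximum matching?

4

Unit-capacity flow: source→left, listed edges, right→sink; max matching = max flow.
Augmenting path L1→R4 (+1); matched 1.
Augmenting path L2→R5 (+1); matched 2.
Augmenting path L3→R1 (+1); matched 3.
Augmenting path L4→R1→L3→R2 (+1); matched 4.
No augmenting path remains; maximum matching = 4.
König certificate: {L1, L2, L3, R1} is a vertex cover of size 4 (every listed pair touches it), so no matching can be larger.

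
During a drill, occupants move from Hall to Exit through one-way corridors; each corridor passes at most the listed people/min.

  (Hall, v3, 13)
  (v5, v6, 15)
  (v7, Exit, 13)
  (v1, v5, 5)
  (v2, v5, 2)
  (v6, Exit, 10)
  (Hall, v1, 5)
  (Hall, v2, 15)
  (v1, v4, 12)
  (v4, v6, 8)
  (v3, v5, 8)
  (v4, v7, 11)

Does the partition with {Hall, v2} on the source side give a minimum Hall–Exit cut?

Given cut capacity: 5 + 13 + 2 = 20.
Augment Hall→v1→v4→v6→Exit: bottleneck 5, flow now 5.
Augment Hall→v2→v5→v6→Exit: bottleneck 2, flow now 7.
Augment Hall→v3→v5→v6→Exit: bottleneck 3, flow now 10.
Augment Hall→v3→v5→v6→v4→v7→Exit: bottleneck 5, flow now 15. (uses reverse residual edge)
No augmenting path remains; maximum flow = 15.
In the residual graph, reachable from Hall: {Hall, v2, v3}.
Min-cut edges: Hall→v1 (5), v2→v5 (2), v3→v5 (8); capacity 5 + 2 + 8 = 15.
Cut capacity 20 exceeds the max flow 15, so it is not minimum.

No — its capacity is 20, but the minimum cut has capacity 15.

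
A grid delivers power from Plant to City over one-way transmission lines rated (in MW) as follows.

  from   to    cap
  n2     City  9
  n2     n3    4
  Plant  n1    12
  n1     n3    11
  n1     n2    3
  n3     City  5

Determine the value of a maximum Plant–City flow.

8

Augment Plant→n1→n2→City: bottleneck 3, flow now 3.
Augment Plant→n1→n3→City: bottleneck 5, flow now 8.
No augmenting path remains; maximum flow = 8.
In the residual graph, reachable from Plant: {Plant, n1, n3}.
Min-cut edges: n1→n2 (3), n3→City (5); capacity 3 + 5 = 8.
This cut is saturated, so no flow can exceed 8.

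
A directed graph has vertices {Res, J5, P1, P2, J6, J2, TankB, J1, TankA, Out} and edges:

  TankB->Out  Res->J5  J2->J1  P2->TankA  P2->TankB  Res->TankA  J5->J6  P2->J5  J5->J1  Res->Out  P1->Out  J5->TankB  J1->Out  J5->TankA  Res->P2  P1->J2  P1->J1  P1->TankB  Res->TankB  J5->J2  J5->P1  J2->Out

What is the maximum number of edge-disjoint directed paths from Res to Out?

4

Assign every edge capacity 1; by Menger, the answer equals the max flow.
Path Res→Out (+1); total 1.
Path Res→TankB→Out (+1); total 2.
Path Res→J5→P1→Out (+1); total 3.
Path Res→P2→J5→J2→Out (+1); total 4.
No residual Res→Out path; max flow = 4.
Certifying cut of size 4: {Res→J5, Res→Out, Res→P2, Res→TankB}.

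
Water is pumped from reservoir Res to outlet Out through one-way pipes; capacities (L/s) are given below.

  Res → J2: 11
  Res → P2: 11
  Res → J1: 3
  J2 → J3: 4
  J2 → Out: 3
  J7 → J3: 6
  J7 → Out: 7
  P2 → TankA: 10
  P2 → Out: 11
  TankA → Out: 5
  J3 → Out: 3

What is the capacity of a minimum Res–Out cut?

17

Augment Res→J2→Out: bottleneck 3, flow now 3.
Augment Res→P2→Out: bottleneck 11, flow now 14.
Augment Res→J2→J3→Out: bottleneck 3, flow now 17.
No augmenting path remains; maximum flow = 17.
By max-flow min-cut, the minimum cut capacity equals the max flow.
In the residual graph, reachable from Res: {Res, J2, J1, J3}.
Min-cut edges: Res→P2 (11), J2→Out (3), J3→Out (3); capacity 11 + 3 + 3 = 17.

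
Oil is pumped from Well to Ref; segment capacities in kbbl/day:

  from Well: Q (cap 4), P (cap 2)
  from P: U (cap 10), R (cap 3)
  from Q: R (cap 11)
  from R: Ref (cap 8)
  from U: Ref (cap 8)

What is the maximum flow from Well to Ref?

Augment Well→P→R→Ref: bottleneck 2, flow now 2.
Augment Well→Q→R→Ref: bottleneck 4, flow now 6.
No augmenting path remains; maximum flow = 6.
In the residual graph, reachable from Well: {Well}.
Min-cut edges: Well→P (2), Well→Q (4); capacity 2 + 4 = 6.
This cut is saturated, so no flow can exceed 6.

6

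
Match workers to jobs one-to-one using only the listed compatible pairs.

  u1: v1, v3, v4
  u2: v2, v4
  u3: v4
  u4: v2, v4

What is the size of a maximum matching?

3

Unit-capacity flow: source→left, listed edges, right→sink; max matching = max flow.
Augmenting path u1→v1 (+1); matched 1.
Augmenting path u2→v2 (+1); matched 2.
Augmenting path u3→v4 (+1); matched 3.
No augmenting path remains; maximum matching = 3.
König certificate: {u1, v2, v4} is a vertex cover of size 3 (every listed pair touches it), so no matching can be larger.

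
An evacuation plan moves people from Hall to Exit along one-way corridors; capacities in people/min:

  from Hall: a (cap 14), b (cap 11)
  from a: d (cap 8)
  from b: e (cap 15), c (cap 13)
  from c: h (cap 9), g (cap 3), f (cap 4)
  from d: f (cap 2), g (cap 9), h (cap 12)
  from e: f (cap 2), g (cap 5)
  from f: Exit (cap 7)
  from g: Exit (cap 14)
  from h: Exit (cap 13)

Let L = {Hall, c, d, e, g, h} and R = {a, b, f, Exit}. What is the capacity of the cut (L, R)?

60

Edges leaving {Hall, c, d, e, g, h}: Hall→a (14), Hall→b (11), c→f (4), d→f (2), e→f (2), g→Exit (14), h→Exit (13).
Cut capacity = 14 + 11 + 4 + 2 + 2 + 14 + 13 = 60.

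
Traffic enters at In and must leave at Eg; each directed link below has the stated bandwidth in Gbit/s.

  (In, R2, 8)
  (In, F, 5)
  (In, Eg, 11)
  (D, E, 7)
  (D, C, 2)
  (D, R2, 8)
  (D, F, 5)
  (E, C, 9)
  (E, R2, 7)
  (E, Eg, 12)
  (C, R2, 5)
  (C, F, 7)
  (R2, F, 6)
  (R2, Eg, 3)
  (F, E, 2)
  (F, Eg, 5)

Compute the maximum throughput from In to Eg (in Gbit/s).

Augment In→Eg: bottleneck 11, flow now 11.
Augment In→R2→Eg: bottleneck 3, flow now 14.
Augment In→F→Eg: bottleneck 5, flow now 19.
Augment In→R2→F→E→Eg: bottleneck 2, flow now 21.
No augmenting path remains; maximum flow = 21.
In the residual graph, reachable from In: {In, R2, F}.
Min-cut edges: In→Eg (11), R2→Eg (3), F→E (2), F→Eg (5); capacity 11 + 3 + 2 + 5 = 21.
This cut is saturated, so no flow can exceed 21.

21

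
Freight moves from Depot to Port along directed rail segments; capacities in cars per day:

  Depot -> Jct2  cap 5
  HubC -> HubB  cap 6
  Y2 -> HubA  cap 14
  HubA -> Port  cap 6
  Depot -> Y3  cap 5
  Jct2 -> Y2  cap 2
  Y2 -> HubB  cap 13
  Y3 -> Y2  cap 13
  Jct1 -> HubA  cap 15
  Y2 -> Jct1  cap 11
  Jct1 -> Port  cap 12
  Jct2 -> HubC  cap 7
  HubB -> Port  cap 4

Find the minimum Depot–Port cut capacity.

10

Augment Depot→Y3→Y2→HubB→Port: bottleneck 4, flow now 4.
Augment Depot→Y3→Y2→Jct1→Port: bottleneck 1, flow now 5.
Augment Depot→Jct2→Y2→Jct1→Port: bottleneck 2, flow now 7.
Augment Depot→Jct2→HubC→HubB→Y2→Jct1→Port: bottleneck 3, flow now 10. (uses reverse residual edge)
No augmenting path remains; maximum flow = 10.
By max-flow min-cut, the minimum cut capacity equals the max flow.
In the residual graph, reachable from Depot: {Depot}.
Min-cut edges: Depot→Y3 (5), Depot→Jct2 (5); capacity 5 + 5 = 10.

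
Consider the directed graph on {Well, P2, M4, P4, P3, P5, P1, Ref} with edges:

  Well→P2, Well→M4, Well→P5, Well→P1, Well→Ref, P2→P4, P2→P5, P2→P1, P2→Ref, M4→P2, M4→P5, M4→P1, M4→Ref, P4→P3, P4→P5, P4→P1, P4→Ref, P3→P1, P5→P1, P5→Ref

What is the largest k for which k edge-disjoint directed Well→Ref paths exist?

Assign every edge capacity 1; by Menger, the answer equals the max flow.
Path Well→Ref (+1); total 1.
Path Well→P2→Ref (+1); total 2.
Path Well→M4→Ref (+1); total 3.
Path Well→P5→Ref (+1); total 4.
No residual Well→Ref path; max flow = 4.
Certifying cut of size 4: {Well→M4, Well→P2, Well→P5, Well→Ref}.

4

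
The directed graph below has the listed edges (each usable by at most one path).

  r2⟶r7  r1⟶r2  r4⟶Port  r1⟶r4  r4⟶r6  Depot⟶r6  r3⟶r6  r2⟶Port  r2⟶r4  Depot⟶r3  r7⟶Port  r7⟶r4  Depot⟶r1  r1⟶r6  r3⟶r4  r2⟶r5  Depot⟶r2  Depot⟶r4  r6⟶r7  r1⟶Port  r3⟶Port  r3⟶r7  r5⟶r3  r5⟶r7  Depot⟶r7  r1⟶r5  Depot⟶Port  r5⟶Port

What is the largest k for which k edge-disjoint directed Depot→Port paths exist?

6

Assign every edge capacity 1; by Menger, the answer equals the max flow.
Path Depot→Port (+1); total 1.
Path Depot→r1→Port (+1); total 2.
Path Depot→r2→Port (+1); total 3.
Path Depot→r3→Port (+1); total 4.
Path Depot→r4→Port (+1); total 5.
Path Depot→r7→Port (+1); total 6.
No residual Depot→Port path; max flow = 6.
Certifying cut of size 6: {Depot→Port, Depot→r1, Depot→r2, Depot→r3, r4→Port, r7→Port}.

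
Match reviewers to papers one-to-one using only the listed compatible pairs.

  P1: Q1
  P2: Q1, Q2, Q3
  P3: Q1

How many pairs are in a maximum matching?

Unit-capacity flow: source→left, listed edges, right→sink; max matching = max flow.
Augmenting path P1→Q1 (+1); matched 1.
Augmenting path P2→Q2 (+1); matched 2.
No augmenting path remains; maximum matching = 2.
König certificate: {P2, Q1} is a vertex cover of size 2 (every listed pair touches it), so no matching can be larger.

2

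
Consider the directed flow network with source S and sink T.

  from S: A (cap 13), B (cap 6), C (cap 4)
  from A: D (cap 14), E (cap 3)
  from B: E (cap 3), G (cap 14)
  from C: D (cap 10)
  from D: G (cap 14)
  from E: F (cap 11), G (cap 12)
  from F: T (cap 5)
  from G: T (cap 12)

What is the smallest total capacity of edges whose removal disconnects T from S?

Augment S→B→G→T: bottleneck 6, flow now 6.
Augment S→A→D→G→T: bottleneck 6, flow now 12.
Augment S→A→E→F→T: bottleneck 3, flow now 15.
Augment S→A→D→G→B→E→F→T: bottleneck 2, flow now 17. (uses reverse residual edge)
No augmenting path remains; maximum flow = 17.
By max-flow min-cut, the minimum cut capacity equals the max flow.
In the residual graph, reachable from S: {S, A, B, C, D, E, F, G}.
Min-cut edges: F→T (5), G→T (12); capacity 5 + 12 = 17.

17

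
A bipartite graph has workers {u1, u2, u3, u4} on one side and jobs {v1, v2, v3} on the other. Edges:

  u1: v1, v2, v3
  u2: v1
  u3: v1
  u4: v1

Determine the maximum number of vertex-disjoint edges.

2

Unit-capacity flow: source→left, listed edges, right→sink; max matching = max flow.
Augmenting path u1→v1 (+1); matched 1.
Augmenting path u2→v1→u1→v2 (+1); matched 2.
No augmenting path remains; maximum matching = 2.
König certificate: {u1, v1} is a vertex cover of size 2 (every listed pair touches it), so no matching can be larger.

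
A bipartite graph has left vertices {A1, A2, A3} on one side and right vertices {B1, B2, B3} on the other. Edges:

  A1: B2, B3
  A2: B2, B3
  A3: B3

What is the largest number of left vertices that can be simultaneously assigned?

2

Unit-capacity flow: source→left, listed edges, right→sink; max matching = max flow.
Augmenting path A1→B2 (+1); matched 1.
Augmenting path A2→B3 (+1); matched 2.
No augmenting path remains; maximum matching = 2.
König certificate: {B2, B3} is a vertex cover of size 2 (every listed pair touches it), so no matching can be larger.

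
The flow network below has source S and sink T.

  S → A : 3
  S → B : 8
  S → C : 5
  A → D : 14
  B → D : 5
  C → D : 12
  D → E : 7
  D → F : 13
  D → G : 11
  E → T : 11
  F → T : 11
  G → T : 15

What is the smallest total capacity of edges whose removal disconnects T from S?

Augment S→A→D→E→T: bottleneck 3, flow now 3.
Augment S→B→D→E→T: bottleneck 4, flow now 7.
Augment S→B→D→F→T: bottleneck 1, flow now 8.
Augment S→C→D→F→T: bottleneck 5, flow now 13.
No augmenting path remains; maximum flow = 13.
By max-flow min-cut, the minimum cut capacity equals the max flow.
In the residual graph, reachable from S: {S, B}.
Min-cut edges: S→A (3), S→C (5), B→D (5); capacity 3 + 5 + 5 = 13.

13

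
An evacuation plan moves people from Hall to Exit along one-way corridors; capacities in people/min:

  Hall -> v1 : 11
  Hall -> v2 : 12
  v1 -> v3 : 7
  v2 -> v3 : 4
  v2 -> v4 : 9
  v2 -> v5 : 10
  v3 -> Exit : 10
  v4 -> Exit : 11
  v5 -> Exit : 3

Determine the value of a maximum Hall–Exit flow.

19

Augment Hall→v1→v3→Exit: bottleneck 7, flow now 7.
Augment Hall→v2→v3→Exit: bottleneck 3, flow now 10.
Augment Hall→v2→v4→Exit: bottleneck 9, flow now 19.
No augmenting path remains; maximum flow = 19.
In the residual graph, reachable from Hall: {Hall, v1}.
Min-cut edges: Hall→v2 (12), v1→v3 (7); capacity 12 + 7 = 19.
This cut is saturated, so no flow can exceed 19.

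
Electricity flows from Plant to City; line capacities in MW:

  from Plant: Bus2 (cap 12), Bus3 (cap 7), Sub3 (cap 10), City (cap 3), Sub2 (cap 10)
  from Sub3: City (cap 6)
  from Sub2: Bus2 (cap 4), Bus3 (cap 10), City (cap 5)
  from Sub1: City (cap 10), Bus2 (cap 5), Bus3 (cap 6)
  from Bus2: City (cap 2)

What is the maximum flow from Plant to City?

Augment Plant→City: bottleneck 3, flow now 3.
Augment Plant→Sub3→City: bottleneck 6, flow now 9.
Augment Plant→Sub2→City: bottleneck 5, flow now 14.
Augment Plant→Bus2→City: bottleneck 2, flow now 16.
No augmenting path remains; maximum flow = 16.
In the residual graph, reachable from Plant: {Plant, Sub3, Sub2, Bus3, Bus2}.
Min-cut edges: Plant→City (3), Sub3→City (6), Sub2→City (5), Bus2→City (2); capacity 3 + 6 + 5 + 2 = 16.
This cut is saturated, so no flow can exceed 16.

16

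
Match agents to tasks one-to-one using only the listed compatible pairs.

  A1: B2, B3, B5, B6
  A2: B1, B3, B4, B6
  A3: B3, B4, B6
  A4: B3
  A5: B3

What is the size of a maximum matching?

4

Unit-capacity flow: source→left, listed edges, right→sink; max matching = max flow.
Augmenting path A1→B2 (+1); matched 1.
Augmenting path A2→B1 (+1); matched 2.
Augmenting path A3→B3 (+1); matched 3.
Augmenting path A4→B3→A3→B4 (+1); matched 4.
No augmenting path remains; maximum matching = 4.
König certificate: {A1, A2, A3, B3} is a vertex cover of size 4 (every listed pair touches it), so no matching can be larger.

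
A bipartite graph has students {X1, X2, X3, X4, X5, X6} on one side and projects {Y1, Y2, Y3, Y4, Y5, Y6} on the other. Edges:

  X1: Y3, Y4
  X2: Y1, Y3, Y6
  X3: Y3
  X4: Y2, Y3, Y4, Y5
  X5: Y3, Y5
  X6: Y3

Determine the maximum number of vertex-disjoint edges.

5

Unit-capacity flow: source→left, listed edges, right→sink; max matching = max flow.
Augmenting path X1→Y3 (+1); matched 1.
Augmenting path X2→Y1 (+1); matched 2.
Augmenting path X4→Y2 (+1); matched 3.
Augmenting path X5→Y5 (+1); matched 4.
Augmenting path X3→Y3→X1→Y4 (+1); matched 5.
No augmenting path remains; maximum matching = 5.
König certificate: {X1, X2, X4, X5, Y3} is a vertex cover of size 5 (every listed pair touches it), so no matching can be larger.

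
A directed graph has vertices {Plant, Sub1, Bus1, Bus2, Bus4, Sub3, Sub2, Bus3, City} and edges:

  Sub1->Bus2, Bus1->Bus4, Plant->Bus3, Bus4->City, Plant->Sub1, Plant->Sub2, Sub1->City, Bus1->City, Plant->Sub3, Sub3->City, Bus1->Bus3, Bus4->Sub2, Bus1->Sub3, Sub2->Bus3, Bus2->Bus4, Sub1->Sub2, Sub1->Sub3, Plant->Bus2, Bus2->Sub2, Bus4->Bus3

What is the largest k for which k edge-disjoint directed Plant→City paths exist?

Assign every edge capacity 1; by Menger, the answer equals the max flow.
Path Plant→Sub1→City (+1); total 1.
Path Plant→Sub3→City (+1); total 2.
Path Plant→Bus2→Bus4→City (+1); total 3.
No residual Plant→City path; max flow = 3.
Certifying cut of size 3: {Plant→Bus2, Plant→Sub1, Plant→Sub3}.

3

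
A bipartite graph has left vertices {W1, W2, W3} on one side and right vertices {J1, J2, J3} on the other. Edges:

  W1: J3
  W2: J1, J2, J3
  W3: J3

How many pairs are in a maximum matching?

Unit-capacity flow: source→left, listed edges, right→sink; max matching = max flow.
Augmenting path W1→J3 (+1); matched 1.
Augmenting path W2→J1 (+1); matched 2.
No augmenting path remains; maximum matching = 2.
König certificate: {W2, J3} is a vertex cover of size 2 (every listed pair touches it), so no matching can be larger.

2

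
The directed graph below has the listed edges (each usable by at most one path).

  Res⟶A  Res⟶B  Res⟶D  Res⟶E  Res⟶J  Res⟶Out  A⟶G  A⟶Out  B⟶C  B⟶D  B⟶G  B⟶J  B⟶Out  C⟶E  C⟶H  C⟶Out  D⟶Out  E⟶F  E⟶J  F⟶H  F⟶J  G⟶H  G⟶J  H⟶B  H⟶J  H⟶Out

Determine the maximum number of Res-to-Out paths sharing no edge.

5

Assign every edge capacity 1; by Menger, the answer equals the max flow.
Path Res→Out (+1); total 1.
Path Res→A→Out (+1); total 2.
Path Res→B→Out (+1); total 3.
Path Res→D→Out (+1); total 4.
Path Res→E→F→H→Out (+1); total 5.
No residual Res→Out path; max flow = 5.
Certifying cut of size 5: {Res→A, Res→B, Res→D, Res→E, Res→Out}.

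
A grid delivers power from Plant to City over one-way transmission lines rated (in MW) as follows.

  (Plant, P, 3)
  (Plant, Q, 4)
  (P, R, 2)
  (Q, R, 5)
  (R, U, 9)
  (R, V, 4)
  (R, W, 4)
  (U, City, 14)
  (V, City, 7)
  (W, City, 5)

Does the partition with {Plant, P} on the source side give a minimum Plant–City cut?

Yes — it is a minimum cut (capacity 6).

Given cut capacity: 4 + 2 = 6.
Augment Plant→P→R→U→City: bottleneck 2, flow now 2.
Augment Plant→Q→R→U→City: bottleneck 4, flow now 6.
No augmenting path remains; maximum flow = 6.
Cut capacity 6 equals the max flow, so it is a minimum cut.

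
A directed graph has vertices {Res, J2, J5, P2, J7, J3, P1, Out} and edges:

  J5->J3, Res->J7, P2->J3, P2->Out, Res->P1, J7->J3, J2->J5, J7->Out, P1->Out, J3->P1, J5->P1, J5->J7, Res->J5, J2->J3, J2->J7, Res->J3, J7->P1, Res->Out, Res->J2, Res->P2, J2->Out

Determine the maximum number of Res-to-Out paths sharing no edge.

Assign every edge capacity 1; by Menger, the answer equals the max flow.
Path Res→Out (+1); total 1.
Path Res→J2→Out (+1); total 2.
Path Res→P2→Out (+1); total 3.
Path Res→J7→Out (+1); total 4.
Path Res→P1→Out (+1); total 5.
No residual Res→Out path; max flow = 5.
Certifying cut of size 5: {J7→Out, P1→Out, Res→J2, Res→Out, Res→P2}.

5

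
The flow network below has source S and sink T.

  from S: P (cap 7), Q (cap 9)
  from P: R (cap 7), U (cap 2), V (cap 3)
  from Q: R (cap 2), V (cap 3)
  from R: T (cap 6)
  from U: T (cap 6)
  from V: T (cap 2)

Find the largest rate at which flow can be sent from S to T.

10

Augment S→P→R→T: bottleneck 6, flow now 6.
Augment S→P→U→T: bottleneck 1, flow now 7.
Augment S→Q→V→T: bottleneck 2, flow now 9.
Augment S→Q→R→P→U→T: bottleneck 1, flow now 10. (uses reverse residual edge)
No augmenting path remains; maximum flow = 10.
In the residual graph, reachable from S: {S, P, Q, R, V}.
Min-cut edges: P→U (2), R→T (6), V→T (2); capacity 2 + 6 + 2 = 10.
This cut is saturated, so no flow can exceed 10.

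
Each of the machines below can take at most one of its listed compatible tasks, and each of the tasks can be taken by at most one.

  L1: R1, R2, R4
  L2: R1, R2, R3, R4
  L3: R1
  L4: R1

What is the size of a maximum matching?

Unit-capacity flow: source→left, listed edges, right→sink; max matching = max flow.
Augmenting path L1→R1 (+1); matched 1.
Augmenting path L2→R2 (+1); matched 2.
Augmenting path L3→R1→L1→R4 (+1); matched 3.
No augmenting path remains; maximum matching = 3.
König certificate: {L1, L2, R1} is a vertex cover of size 3 (every listed pair touches it), so no matching can be larger.

3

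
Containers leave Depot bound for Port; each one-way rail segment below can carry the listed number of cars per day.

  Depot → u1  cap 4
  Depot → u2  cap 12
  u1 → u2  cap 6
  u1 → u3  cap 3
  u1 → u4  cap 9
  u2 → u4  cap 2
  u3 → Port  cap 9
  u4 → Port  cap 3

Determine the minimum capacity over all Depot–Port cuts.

6

Augment Depot→u1→u3→Port: bottleneck 3, flow now 3.
Augment Depot→u1→u4→Port: bottleneck 1, flow now 4.
Augment Depot→u2→u4→Port: bottleneck 2, flow now 6.
No augmenting path remains; maximum flow = 6.
By max-flow min-cut, the minimum cut capacity equals the max flow.
In the residual graph, reachable from Depot: {Depot, u2}.
Min-cut edges: Depot→u1 (4), u2→u4 (2); capacity 4 + 2 = 6.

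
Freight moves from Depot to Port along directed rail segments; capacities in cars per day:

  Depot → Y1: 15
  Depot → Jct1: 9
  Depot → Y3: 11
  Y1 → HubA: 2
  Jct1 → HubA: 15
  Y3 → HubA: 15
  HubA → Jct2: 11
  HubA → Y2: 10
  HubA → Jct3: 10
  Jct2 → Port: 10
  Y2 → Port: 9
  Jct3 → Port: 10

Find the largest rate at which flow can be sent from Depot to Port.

Augment Depot→Y1→HubA→Jct2→Port: bottleneck 2, flow now 2.
Augment Depot→Jct1→HubA→Jct2→Port: bottleneck 8, flow now 10.
Augment Depot→Jct1→HubA→Y2→Port: bottleneck 1, flow now 11.
Augment Depot→Y3→HubA→Y2→Port: bottleneck 8, flow now 19.
Augment Depot→Y3→HubA→Jct3→Port: bottleneck 3, flow now 22.
No augmenting path remains; maximum flow = 22.
In the residual graph, reachable from Depot: {Depot, Y1}.
Min-cut edges: Depot→Jct1 (9), Depot→Y3 (11), Y1→HubA (2); capacity 9 + 11 + 2 = 22.
This cut is saturated, so no flow can exceed 22.

22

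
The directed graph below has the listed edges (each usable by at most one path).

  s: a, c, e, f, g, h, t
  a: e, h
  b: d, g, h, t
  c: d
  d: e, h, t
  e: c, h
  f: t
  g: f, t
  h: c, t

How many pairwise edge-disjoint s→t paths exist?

5

Assign every edge capacity 1; by Menger, the answer equals the max flow.
Path s→t (+1); total 1.
Path s→f→t (+1); total 2.
Path s→g→t (+1); total 3.
Path s→h→t (+1); total 4.
Path s→c→d→t (+1); total 5.
No residual s→t path; max flow = 5.
Certifying cut of size 5: {c→d, h→t, s→f, s→g, s→t}.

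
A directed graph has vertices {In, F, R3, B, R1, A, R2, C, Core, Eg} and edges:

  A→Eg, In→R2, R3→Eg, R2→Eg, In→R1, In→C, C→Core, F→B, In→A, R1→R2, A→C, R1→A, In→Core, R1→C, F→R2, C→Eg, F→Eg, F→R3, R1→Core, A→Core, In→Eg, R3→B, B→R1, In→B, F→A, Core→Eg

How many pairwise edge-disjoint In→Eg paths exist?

5

Assign every edge capacity 1; by Menger, the answer equals the max flow.
Path In→Eg (+1); total 1.
Path In→A→Eg (+1); total 2.
Path In→R2→Eg (+1); total 3.
Path In→C→Eg (+1); total 4.
Path In→Core→Eg (+1); total 5.
No residual In→Eg path; max flow = 5.
Certifying cut of size 5: {A→Eg, C→Eg, Core→Eg, In→Eg, R2→Eg}.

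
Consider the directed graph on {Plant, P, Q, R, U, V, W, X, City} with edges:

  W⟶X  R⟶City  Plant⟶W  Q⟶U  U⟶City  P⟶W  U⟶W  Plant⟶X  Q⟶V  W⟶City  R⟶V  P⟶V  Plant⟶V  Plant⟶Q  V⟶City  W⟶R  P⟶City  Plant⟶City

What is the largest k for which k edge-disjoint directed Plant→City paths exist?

4

Assign every edge capacity 1; by Menger, the answer equals the max flow.
Path Plant→City (+1); total 1.
Path Plant→V→City (+1); total 2.
Path Plant→W→City (+1); total 3.
Path Plant→Q→U→City (+1); total 4.
No residual Plant→City path; max flow = 4.
Certifying cut of size 4: {Plant→City, Plant→Q, Plant→V, Plant→W}.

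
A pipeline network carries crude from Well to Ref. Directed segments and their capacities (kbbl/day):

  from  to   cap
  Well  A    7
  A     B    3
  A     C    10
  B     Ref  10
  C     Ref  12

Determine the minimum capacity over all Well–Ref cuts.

7

Augment Well→A→B→Ref: bottleneck 3, flow now 3.
Augment Well→A→C→Ref: bottleneck 4, flow now 7.
No augmenting path remains; maximum flow = 7.
By max-flow min-cut, the minimum cut capacity equals the max flow.
In the residual graph, reachable from Well: {Well}.
Min-cut edges: Well→A (7); capacity 7 = 7.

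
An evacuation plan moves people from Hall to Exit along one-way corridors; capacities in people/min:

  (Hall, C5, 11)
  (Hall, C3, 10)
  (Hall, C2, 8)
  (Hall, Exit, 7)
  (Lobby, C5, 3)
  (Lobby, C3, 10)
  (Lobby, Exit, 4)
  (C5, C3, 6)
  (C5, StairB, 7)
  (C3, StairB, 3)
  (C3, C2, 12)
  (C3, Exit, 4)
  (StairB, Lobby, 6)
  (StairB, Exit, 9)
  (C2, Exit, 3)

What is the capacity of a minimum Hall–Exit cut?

Augment Hall→Exit: bottleneck 7, flow now 7.
Augment Hall→C3→Exit: bottleneck 4, flow now 11.
Augment Hall→C2→Exit: bottleneck 3, flow now 14.
Augment Hall→C5→StairB→Exit: bottleneck 7, flow now 21.
Augment Hall→C3→StairB→Exit: bottleneck 2, flow now 23.
Augment Hall→C3→StairB→Lobby→Exit: bottleneck 1, flow now 24.
No augmenting path remains; maximum flow = 24.
By max-flow min-cut, the minimum cut capacity equals the max flow.
In the residual graph, reachable from Hall: {Hall, C5, C3, C2}.
Min-cut edges: Hall→Exit (7), C5→StairB (7), C3→StairB (3), C3→Exit (4), C2→Exit (3); capacity 7 + 7 + 3 + 4 + 3 = 24.

24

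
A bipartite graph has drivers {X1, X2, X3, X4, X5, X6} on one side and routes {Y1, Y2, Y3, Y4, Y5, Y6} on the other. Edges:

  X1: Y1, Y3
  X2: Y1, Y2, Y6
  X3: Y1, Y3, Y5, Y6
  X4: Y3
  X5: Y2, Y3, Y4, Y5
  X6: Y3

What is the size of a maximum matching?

Unit-capacity flow: source→left, listed edges, right→sink; max matching = max flow.
Augmenting path X1→Y1 (+1); matched 1.
Augmenting path X2→Y2 (+1); matched 2.
Augmenting path X3→Y3 (+1); matched 3.
Augmenting path X5→Y4 (+1); matched 4.
Augmenting path X4→Y3→X3→Y5 (+1); matched 5.
No augmenting path remains; maximum matching = 5.
König certificate: {X1, X2, X3, X5, Y3} is a vertex cover of size 5 (every listed pair touches it), so no matching can be larger.

5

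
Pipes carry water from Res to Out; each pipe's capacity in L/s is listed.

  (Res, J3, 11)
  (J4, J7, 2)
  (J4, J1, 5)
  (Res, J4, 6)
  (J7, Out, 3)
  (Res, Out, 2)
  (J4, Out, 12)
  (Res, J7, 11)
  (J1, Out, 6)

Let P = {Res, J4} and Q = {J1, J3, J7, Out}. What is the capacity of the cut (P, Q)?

Edges leaving {Res, J4}: Res→J3 (11), Res→J7 (11), Res→Out (2), J4→J1 (5), J4→J7 (2), J4→Out (12).
Cut capacity = 11 + 11 + 2 + 5 + 2 + 12 = 43.

43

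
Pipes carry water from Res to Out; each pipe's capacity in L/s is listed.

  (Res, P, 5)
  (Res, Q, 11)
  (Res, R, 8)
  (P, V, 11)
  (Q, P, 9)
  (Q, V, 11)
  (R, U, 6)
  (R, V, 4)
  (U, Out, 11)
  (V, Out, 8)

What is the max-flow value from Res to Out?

14

Augment Res→P→V→Out: bottleneck 5, flow now 5.
Augment Res→Q→V→Out: bottleneck 3, flow now 8.
Augment Res→R→U→Out: bottleneck 6, flow now 14.
No augmenting path remains; maximum flow = 14.
In the residual graph, reachable from Res: {Res, P, Q, R, V}.
Min-cut edges: R→U (6), V→Out (8); capacity 6 + 8 = 14.
This cut is saturated, so no flow can exceed 14.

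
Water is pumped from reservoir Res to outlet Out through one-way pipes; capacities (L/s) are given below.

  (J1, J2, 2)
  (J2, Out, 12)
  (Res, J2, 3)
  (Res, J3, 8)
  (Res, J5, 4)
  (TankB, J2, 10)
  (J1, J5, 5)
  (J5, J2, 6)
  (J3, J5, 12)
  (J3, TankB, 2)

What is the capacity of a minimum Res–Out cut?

11

Augment Res→J2→Out: bottleneck 3, flow now 3.
Augment Res→J5→J2→Out: bottleneck 4, flow now 7.
Augment Res→J3→TankB→J2→Out: bottleneck 2, flow now 9.
Augment Res→J3→J5→J2→Out: bottleneck 2, flow now 11.
No augmenting path remains; maximum flow = 11.
By max-flow min-cut, the minimum cut capacity equals the max flow.
In the residual graph, reachable from Res: {Res, J3, J5}.
Min-cut edges: Res→J2 (3), J3→TankB (2), J5→J2 (6); capacity 3 + 2 + 6 = 11.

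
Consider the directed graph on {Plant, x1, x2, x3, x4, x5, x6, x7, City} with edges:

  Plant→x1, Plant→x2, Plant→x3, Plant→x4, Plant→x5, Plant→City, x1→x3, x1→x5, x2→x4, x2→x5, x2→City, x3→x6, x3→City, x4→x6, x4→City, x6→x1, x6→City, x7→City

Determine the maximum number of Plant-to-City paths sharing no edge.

Assign every edge capacity 1; by Menger, the answer equals the max flow.
Path Plant→City (+1); total 1.
Path Plant→x2→City (+1); total 2.
Path Plant→x3→City (+1); total 3.
Path Plant→x4→City (+1); total 4.
Path Plant→x1→x3→x6→City (+1); total 5.
No residual Plant→City path; max flow = 5.
Certifying cut of size 5: {Plant→City, Plant→x1, Plant→x2, Plant→x3, Plant→x4}.

5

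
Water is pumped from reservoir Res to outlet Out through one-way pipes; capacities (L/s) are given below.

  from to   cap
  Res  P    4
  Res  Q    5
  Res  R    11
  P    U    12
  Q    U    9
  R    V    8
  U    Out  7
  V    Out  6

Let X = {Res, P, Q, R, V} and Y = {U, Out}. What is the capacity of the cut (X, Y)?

Edges leaving {Res, P, Q, R, V}: P→U (12), Q→U (9), V→Out (6).
Cut capacity = 12 + 9 + 6 = 27.

27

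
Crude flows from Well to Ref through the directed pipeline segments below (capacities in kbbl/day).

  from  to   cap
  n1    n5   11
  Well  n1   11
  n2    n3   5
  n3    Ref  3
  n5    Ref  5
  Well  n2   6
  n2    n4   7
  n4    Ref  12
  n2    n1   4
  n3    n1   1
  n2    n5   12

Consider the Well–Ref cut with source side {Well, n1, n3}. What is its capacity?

Edges leaving {Well, n1, n3}: Well→n2 (6), n1→n5 (11), n3→Ref (3).
Cut capacity = 6 + 11 + 3 = 20.

20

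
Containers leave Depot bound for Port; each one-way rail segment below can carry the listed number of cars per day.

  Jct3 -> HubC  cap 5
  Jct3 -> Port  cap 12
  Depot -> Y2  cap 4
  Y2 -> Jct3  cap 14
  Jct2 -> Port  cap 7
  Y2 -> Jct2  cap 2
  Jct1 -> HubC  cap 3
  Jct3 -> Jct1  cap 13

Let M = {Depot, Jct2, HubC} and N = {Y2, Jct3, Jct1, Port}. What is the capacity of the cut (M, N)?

Edges leaving {Depot, Jct2, HubC}: Depot→Y2 (4), Jct2→Port (7).
Cut capacity = 4 + 7 = 11.

11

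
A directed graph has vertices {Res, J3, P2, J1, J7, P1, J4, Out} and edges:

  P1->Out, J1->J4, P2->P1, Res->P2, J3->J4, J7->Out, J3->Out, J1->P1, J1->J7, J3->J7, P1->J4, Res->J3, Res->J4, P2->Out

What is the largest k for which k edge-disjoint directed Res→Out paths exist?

2

Assign every edge capacity 1; by Menger, the answer equals the max flow.
Path Res→J3→Out (+1); total 1.
Path Res→P2→Out (+1); total 2.
No residual Res→Out path; max flow = 2.
Certifying cut of size 2: {Res→J3, Res→P2}.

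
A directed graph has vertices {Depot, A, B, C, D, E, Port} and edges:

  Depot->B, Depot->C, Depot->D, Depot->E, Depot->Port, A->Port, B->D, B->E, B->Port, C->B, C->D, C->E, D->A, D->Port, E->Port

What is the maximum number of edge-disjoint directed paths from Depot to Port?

5

Assign every edge capacity 1; by Menger, the answer equals the max flow.
Path Depot→Port (+1); total 1.
Path Depot→B→Port (+1); total 2.
Path Depot→D→Port (+1); total 3.
Path Depot→E→Port (+1); total 4.
Path Depot→C→D→A→Port (+1); total 5.
No residual Depot→Port path; max flow = 5.
Certifying cut of size 5: {Depot→B, Depot→C, Depot→D, Depot→E, Depot→Port}.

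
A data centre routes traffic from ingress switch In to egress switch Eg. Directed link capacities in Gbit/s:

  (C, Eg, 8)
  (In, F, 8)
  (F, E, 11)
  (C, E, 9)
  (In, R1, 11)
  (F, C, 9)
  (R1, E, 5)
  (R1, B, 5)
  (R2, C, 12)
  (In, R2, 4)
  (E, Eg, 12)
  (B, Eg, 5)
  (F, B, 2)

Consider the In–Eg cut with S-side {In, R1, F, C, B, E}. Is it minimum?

Given cut capacity: 4 + 8 + 5 + 12 = 29.
Augment In→R1→B→Eg: bottleneck 5, flow now 5.
Augment In→R1→E→Eg: bottleneck 5, flow now 10.
Augment In→F→C→Eg: bottleneck 8, flow now 18.
Augment In→R2→C→E→Eg: bottleneck 4, flow now 22.
No augmenting path remains; maximum flow = 22.
In the residual graph, reachable from In: {In, R1}.
Min-cut edges: In→F (8), In→R2 (4), R1→B (5), R1→E (5); capacity 8 + 4 + 5 + 5 = 22.
Cut capacity 29 exceeds the max flow 22, so it is not minimum.

No — its capacity is 29, but the minimum cut has capacity 22.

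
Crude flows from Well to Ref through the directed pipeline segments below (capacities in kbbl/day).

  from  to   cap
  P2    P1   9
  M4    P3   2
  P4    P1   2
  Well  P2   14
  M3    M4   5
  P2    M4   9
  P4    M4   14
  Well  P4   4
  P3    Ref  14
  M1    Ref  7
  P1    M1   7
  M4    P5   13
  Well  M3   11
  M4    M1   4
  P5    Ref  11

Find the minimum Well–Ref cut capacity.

Augment Well→M3→M4→P3→Ref: bottleneck 2, flow now 2.
Augment Well→M3→M4→P5→Ref: bottleneck 3, flow now 5.
Augment Well→P4→P1→M1→Ref: bottleneck 2, flow now 7.
Augment Well→P4→M4→P5→Ref: bottleneck 2, flow now 9.
Augment Well→P2→P1→M1→Ref: bottleneck 5, flow now 14.
Augment Well→P2→M4→P5→Ref: bottleneck 6, flow now 20.
No augmenting path remains; maximum flow = 20.
By max-flow min-cut, the minimum cut capacity equals the max flow.
In the residual graph, reachable from Well: {Well, M3, P4, P2, P1, M4, P5, M1}.
Min-cut edges: M4→P3 (2), P5→Ref (11), M1→Ref (7); capacity 2 + 11 + 7 = 20.

20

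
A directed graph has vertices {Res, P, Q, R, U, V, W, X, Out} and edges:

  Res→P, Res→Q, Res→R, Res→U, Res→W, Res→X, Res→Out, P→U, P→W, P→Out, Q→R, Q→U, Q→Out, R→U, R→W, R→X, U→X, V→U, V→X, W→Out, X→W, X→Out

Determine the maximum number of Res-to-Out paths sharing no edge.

Assign every edge capacity 1; by Menger, the answer equals the max flow.
Path Res→Out (+1); total 1.
Path Res→P→Out (+1); total 2.
Path Res→Q→Out (+1); total 3.
Path Res→W→Out (+1); total 4.
Path Res→X→Out (+1); total 5.
No residual Res→Out path; max flow = 5.
Certifying cut of size 5: {Res→Out, Res→P, Res→Q, W→Out, X→Out}.

5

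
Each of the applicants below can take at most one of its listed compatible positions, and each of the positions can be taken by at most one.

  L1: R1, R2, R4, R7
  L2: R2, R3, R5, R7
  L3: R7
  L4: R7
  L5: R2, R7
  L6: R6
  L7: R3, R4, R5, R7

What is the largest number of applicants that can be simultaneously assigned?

6

Unit-capacity flow: source→left, listed edges, right→sink; max matching = max flow.
Augmenting path L1→R1 (+1); matched 1.
Augmenting path L2→R2 (+1); matched 2.
Augmenting path L3→R7 (+1); matched 3.
Augmenting path L6→R6 (+1); matched 4.
Augmenting path L7→R3 (+1); matched 5.
Augmenting path L5→R2→L2→R5 (+1); matched 6.
No augmenting path remains; maximum matching = 6.
König certificate: {L1, L2, L5, L6, L7, R7} is a vertex cover of size 6 (every listed pair touches it), so no matching can be larger.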